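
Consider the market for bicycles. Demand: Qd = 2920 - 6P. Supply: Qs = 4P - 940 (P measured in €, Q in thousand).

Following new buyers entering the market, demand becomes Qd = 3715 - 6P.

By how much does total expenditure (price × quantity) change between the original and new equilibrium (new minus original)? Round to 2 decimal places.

+196047.00

Initially, 2920 - 6P = 4P - 940, so 3860 = 10P and P = 386, Q = 604.
With the change applied: demand Qd = 3715 - 6P, supply Qs = 4P - 940.
New equilibrium: 3715 - 6P = 4P - 940 ⇒ 4655 = 10P ⇒ P = 465.5, Q = 922.
Expenditure moves from 386×604 = 233144 to 465.5×922 = 429191; change = +196047.00.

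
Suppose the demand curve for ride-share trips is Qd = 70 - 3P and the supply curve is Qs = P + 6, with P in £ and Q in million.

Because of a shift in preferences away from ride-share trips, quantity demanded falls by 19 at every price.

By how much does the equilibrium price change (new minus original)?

-4.75

Original equilibrium: 70 - 3P = P + 6 gives 64 = 4P, so P = 16 and Q = 22.
The shock moves the curves to Qd = 51 - 3P and Qs = P + 6.
New equilibrium: 51 - 3P = P + 6 ⇒ 45 = 4P ⇒ P = 11.25, Q = 17.25.
ΔP = 11.25 − 16 = -4.75.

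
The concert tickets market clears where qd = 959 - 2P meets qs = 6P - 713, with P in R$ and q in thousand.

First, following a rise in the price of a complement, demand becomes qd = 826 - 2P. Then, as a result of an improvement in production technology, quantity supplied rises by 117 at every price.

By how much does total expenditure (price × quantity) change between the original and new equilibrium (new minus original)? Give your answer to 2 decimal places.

Solve the original market: 959 - 2P = 6P - 713, hence P = 209 and q = 541.
With the change applied: demand qd = 826 - 2P, supply qs = 6P - 596.
New equilibrium: 826 - 2P = 6P - 596 ⇒ 1422 = 8P ⇒ P = 177.75, q = 470.5.
Expenditure moves from 209×541 = 113069 to 177.75×470.5 = 83631.375; change = -29437.63.

-29437.63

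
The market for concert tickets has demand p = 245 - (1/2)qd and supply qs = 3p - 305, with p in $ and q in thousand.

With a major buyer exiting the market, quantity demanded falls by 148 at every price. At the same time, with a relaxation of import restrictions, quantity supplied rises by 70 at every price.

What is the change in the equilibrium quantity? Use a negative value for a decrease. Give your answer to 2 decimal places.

Solve the original market: 490 - 2p = 3p - 305, hence p = 159 and q = 172.
The new curves are qd = 342 - 2p (demand) and qs = 3p - 235 (supply).
Equate the new curves: 342 - 2p = 3p - 235, giving 577 = 5p, p = 115.4, q = 111.2.
Δq = 111.2 − 172 = -60.80.

-60.80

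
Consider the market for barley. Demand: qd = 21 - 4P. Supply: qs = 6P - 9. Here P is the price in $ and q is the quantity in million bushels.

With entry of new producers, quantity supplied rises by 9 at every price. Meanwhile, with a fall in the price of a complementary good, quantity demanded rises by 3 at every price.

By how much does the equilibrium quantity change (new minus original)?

Original equilibrium: 21 - 4P = 6P - 9 gives 30 = 10P, so P = 3 and q = 9.
The new curves are qd = 24 - 4P (demand) and qs = 6P (supply).
Clearing the new market: 24 - 4P = 6P, so P = 2.4 and q = 14.4.
Δq = 14.4 − 9 = +5.4.

+5.4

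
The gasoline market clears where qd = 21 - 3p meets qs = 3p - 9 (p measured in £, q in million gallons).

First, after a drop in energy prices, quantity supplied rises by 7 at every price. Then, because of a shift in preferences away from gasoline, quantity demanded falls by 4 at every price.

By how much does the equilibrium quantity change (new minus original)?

Solve the original market: 21 - 3p = 3p - 9, hence p = 5 and q = 6.
The shock moves the curves to qd = 17 - 3p and qs = 3p - 2.
Equate the new curves: 17 - 3p = 3p - 2, giving 19 = 6p, p = 19/6 ≈ 3.1667, q = 7.5.
Δq = 7.5 − 6 = +1.5.

+1.5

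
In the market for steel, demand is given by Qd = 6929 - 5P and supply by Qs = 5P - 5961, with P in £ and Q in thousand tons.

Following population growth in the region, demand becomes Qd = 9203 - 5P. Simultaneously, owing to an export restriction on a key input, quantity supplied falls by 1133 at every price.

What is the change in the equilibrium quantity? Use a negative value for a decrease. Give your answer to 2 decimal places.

+570.50

Original equilibrium: 6929 - 5P = 5P - 5961 gives 12890 = 10P, so P = 1289 and Q = 484.
With the change applied: demand Qd = 9203 - 5P, supply Qs = 5P - 7094.
Equate the new curves: 9203 - 5P = 5P - 7094, giving 16297 = 10P, P = 1629.7, Q = 1054.5.
ΔQ = 1054.5 − 484 = +570.50.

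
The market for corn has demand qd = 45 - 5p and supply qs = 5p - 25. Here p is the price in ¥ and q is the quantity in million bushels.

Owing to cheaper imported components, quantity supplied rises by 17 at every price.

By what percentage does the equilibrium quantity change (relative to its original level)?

Before the shock: 45 - 5p = 5p - 25 ⇒ 70 = 10p ⇒ p = 7, q = 10.
The new curves are qd = 45 - 5p (demand) and qs = 5p - 8 (supply).
Clearing the new market: 45 - 5p = 5p - 8, so p = 5.3 and q = 18.5.
%Δq = (18.5 − 10) / 10 × 100 = +85%.

+85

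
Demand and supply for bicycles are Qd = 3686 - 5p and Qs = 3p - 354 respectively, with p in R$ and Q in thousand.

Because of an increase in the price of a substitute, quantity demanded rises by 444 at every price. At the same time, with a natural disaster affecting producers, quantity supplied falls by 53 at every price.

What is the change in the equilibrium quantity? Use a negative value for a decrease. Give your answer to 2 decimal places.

Before the shock: 3686 - 5p = 3p - 354 ⇒ 4040 = 8p ⇒ p = 505, Q = 1161.
The new curves are Qd = 4130 - 5p (demand) and Qs = 3p - 407 (supply).
New equilibrium: 4130 - 5p = 3p - 407 ⇒ 4537 = 8p ⇒ p = 567.125, Q = 1294.375.
ΔQ = 1294.375 − 1161 = +133.38.

+133.38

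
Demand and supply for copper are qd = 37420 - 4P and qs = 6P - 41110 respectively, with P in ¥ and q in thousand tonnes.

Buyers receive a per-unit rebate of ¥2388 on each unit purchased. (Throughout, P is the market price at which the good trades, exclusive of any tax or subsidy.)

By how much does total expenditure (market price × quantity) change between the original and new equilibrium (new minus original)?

Before the shock: 37420 - 4P = 6P - 41110 ⇒ 78530 = 10P ⇒ P = 7853, q = 6008.
Since buyers' out-of-pocket price is the market price minus the rebate, the effective demand curve becomes qd = 46972 - 4P.
Setting them equal: 46972 - 4P = 6P - 41110 → 88082 = 10P, so P = 8808.2 and q = 11739.2.
Expenditure moves from 7853×6008 = 47180824 to 8808.2×11739.2 = 103401221.44; change = +56220397.44.

+56220397.44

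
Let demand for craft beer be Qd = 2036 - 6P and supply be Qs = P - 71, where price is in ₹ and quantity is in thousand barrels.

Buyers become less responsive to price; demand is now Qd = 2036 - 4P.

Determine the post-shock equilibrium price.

421.4

Original equilibrium: 2036 - 6P = P - 71 gives 2107 = 7P, so P = 301 and Q = 230.
With the change applied: demand Qd = 2036 - 4P, supply Qs = P - 71.
Setting them equal: 2036 - 4P = P - 71 → 2107 = 5P, so P = 421.4 and Q = 350.4.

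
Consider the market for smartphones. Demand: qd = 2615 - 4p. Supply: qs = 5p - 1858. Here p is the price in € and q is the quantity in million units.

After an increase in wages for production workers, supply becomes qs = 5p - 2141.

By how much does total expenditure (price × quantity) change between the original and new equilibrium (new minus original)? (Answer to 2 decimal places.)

Original equilibrium: 2615 - 4p = 5p - 1858 gives 4473 = 9p, so p = 497 and q = 627.
With the change applied: demand qd = 2615 - 4p, supply qs = 5p - 2141.
New equilibrium: 2615 - 4p = 5p - 2141 ⇒ 4756 = 9p ⇒ p = 4756/9 ≈ 528.4444, q = 4511/9 ≈ 501.2222.
Expenditure moves from 497×627 = 311619 to 528.4444×501.2222 = 264868.0988; change = -46750.90.

-46750.90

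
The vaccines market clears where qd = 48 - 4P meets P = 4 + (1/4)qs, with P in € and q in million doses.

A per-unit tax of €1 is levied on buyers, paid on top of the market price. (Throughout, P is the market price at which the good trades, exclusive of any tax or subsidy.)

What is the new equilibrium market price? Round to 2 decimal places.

Original equilibrium: 48 - 4P = 4P - 16 gives 64 = 8P, so P = 8 and q = 16.
Since buyers pay the price plus the tax, the effective demand curve becomes qd = 44 - 4P.
Clearing the new market: 44 - 4P = 4P - 16, so P = 7.5 and q = 14.

7.50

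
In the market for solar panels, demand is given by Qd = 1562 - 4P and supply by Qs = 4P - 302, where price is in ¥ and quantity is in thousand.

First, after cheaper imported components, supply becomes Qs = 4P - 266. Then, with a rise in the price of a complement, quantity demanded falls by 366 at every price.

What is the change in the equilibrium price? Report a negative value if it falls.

Before the shock: 1562 - 4P = 4P - 302 ⇒ 1864 = 8P ⇒ P = 233, Q = 630.
After the shift, demand is Qd = 1196 - 4P and supply is Qs = 4P - 266.
Equate the new curves: 1196 - 4P = 4P - 266, giving 1462 = 8P, P = 182.75, Q = 465.
ΔP = 182.75 − 233 = -50.25.

-50.25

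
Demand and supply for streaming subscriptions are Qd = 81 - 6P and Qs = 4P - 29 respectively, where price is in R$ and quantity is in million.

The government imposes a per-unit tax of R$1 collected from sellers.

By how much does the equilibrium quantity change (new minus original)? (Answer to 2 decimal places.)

-2.40

Original equilibrium: 81 - 6P = 4P - 29 gives 110 = 10P, so P = 11 and Q = 15.
Since sellers keep the price net of the tax, the effective supply curve becomes Qs = 4P - 33.
New equilibrium: 81 - 6P = 4P - 33 ⇒ 114 = 10P ⇒ P = 11.4, Q = 12.6.
ΔQ = 12.6 − 15 = -2.40.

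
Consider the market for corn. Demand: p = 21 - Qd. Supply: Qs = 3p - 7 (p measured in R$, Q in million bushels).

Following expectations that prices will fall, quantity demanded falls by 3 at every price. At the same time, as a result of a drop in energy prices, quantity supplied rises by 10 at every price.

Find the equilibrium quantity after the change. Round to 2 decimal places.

Solve the original market: 21 - p = 3p - 7, hence p = 7 and Q = 14.
After the shift, demand is Qd = 18 - p and supply is Qs = 3p + 3.
Equate the new curves: 18 - p = 3p + 3, giving 15 = 4p, p = 3.75, Q = 14.25.

14.25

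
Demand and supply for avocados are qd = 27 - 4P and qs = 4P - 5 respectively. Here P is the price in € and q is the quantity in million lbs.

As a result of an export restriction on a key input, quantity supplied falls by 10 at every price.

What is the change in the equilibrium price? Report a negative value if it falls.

Original equilibrium: 27 - 4P = 4P - 5 gives 32 = 8P, so P = 4 and q = 11.
The new curves are qd = 27 - 4P (demand) and qs = 4P - 15 (supply).
Equate the new curves: 27 - 4P = 4P - 15, giving 42 = 8P, P = 5.25, q = 6.
ΔP = 5.25 − 4 = +1.25.

+1.25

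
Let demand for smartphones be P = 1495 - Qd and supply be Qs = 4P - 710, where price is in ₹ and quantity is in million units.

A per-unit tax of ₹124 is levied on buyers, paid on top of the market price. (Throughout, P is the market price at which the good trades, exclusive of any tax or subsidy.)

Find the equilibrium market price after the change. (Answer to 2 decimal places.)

416.20

Before the shock: 1495 - P = 4P - 710 ⇒ 2205 = 5P ⇒ P = 441, Q = 1054.
Since buyers pay the price plus the tax, the effective demand curve becomes Qd = 1371 - P.
Equate the new curves: 1371 - P = 4P - 710, giving 2081 = 5P, P = 416.2, Q = 954.8.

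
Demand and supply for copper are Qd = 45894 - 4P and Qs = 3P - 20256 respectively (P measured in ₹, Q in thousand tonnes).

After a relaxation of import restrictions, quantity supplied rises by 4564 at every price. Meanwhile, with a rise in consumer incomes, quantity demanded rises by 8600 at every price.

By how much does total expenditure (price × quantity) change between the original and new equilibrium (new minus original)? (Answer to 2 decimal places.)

+67771144.98

Original equilibrium: 45894 - 4P = 3P - 20256 gives 66150 = 7P, so P = 9450 and Q = 8094.
The shock moves the curves to Qd = 54494 - 4P and Qs = 3P - 15692.
Setting them equal: 54494 - 4P = 3P - 15692 → 70186 = 7P, so P = 70186/7 ≈ 10026.5714 and Q = 100714/7 ≈ 14387.7143.
Expenditure moves from 9450×8094 = 76488300 to 10026.5714×14387.7143 = 144259444.9796; change = +67771144.98.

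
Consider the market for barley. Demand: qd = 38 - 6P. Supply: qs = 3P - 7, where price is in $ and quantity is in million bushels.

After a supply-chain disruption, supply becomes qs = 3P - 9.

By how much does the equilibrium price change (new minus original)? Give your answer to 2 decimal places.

Before the shock: 38 - 6P = 3P - 7 ⇒ 45 = 9P ⇒ P = 5, q = 8.
The new curves are qd = 38 - 6P (demand) and qs = 3P - 9 (supply).
Setting them equal: 38 - 6P = 3P - 9 → 47 = 9P, so P = 47/9 ≈ 5.2222 and q = 20/3 ≈ 6.6667.
ΔP = 5.2222 − 5 = +0.22.

+0.22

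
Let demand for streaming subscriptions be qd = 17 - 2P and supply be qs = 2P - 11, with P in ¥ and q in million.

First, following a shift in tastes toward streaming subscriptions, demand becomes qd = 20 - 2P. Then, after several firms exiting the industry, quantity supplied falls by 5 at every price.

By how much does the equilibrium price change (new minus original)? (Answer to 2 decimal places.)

Initially, 17 - 2P = 2P - 11, so 28 = 4P and P = 7, q = 3.
The new curves are qd = 20 - 2P (demand) and qs = 2P - 16 (supply).
Setting them equal: 20 - 2P = 2P - 16 → 36 = 4P, so P = 9 and q = 2.
ΔP = 9 − 7 = +2.00.

+2.00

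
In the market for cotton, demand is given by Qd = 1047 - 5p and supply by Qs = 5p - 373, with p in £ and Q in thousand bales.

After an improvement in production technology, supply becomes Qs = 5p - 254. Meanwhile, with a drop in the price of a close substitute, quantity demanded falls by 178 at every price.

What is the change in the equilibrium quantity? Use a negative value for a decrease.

-29.5

Solve the original market: 1047 - 5p = 5p - 373, hence p = 142 and Q = 337.
With the change applied: demand Qd = 869 - 5p, supply Qs = 5p - 254.
Equate the new curves: 869 - 5p = 5p - 254, giving 1123 = 10p, p = 112.3, Q = 307.5.
ΔQ = 307.5 − 337 = -29.5.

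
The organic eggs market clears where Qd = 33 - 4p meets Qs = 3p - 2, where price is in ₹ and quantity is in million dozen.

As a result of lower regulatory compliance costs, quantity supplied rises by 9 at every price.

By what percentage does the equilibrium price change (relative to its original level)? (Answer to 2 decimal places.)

-25.71

Before the shock: 33 - 4p = 3p - 2 ⇒ 35 = 7p ⇒ p = 5, Q = 13.
After the shift, demand is Qd = 33 - 4p and supply is Qs = 3p + 7.
Clearing the new market: 33 - 4p = 3p + 7, so p = 26/7 ≈ 3.7143 and Q = 127/7 ≈ 18.1429.
%Δp = (3.7143 − 5) / 5 × 100 = -25.71%.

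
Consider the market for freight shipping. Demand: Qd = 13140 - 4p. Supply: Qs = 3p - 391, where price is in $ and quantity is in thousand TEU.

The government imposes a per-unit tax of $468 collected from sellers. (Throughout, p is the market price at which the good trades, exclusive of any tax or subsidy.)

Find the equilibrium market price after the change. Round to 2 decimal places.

2133.57

Solve the original market: 13140 - 4p = 3p - 391, hence p = 1933 and Q = 5408.
Since sellers keep the price net of the tax, the effective supply curve becomes Qs = 3p - 1795.
Equate the new curves: 13140 - 4p = 3p - 1795, giving 14935 = 7p, p = 14935/7 ≈ 2133.5714, Q = 32240/7 ≈ 4605.7143.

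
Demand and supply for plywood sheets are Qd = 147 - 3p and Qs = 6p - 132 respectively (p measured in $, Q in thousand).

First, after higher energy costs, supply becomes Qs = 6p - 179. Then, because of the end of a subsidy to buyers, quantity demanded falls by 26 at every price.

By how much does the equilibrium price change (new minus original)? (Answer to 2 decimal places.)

+2.33

Original equilibrium: 147 - 3p = 6p - 132 gives 279 = 9p, so p = 31 and Q = 54.
With the change applied: demand Qd = 121 - 3p, supply Qs = 6p - 179.
Clearing the new market: 121 - 3p = 6p - 179, so p = 100/3 ≈ 33.3333 and Q = 21.
Δp = 33.3333 − 31 = +2.33.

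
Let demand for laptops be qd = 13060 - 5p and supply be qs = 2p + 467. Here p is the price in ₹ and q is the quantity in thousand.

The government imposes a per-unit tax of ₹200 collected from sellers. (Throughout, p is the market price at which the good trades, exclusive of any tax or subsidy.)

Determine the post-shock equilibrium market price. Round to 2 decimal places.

1856.14

Initially, 13060 - 5p = 2p + 467, so 12593 = 7p and p = 1799, q = 4065.
Since sellers keep the price net of the tax, the effective supply curve becomes qs = 2p + 67.
Setting them equal: 13060 - 5p = 2p + 67 → 12993 = 7p, so p = 12993/7 ≈ 1856.1429 and q = 26455/7 ≈ 3779.2857.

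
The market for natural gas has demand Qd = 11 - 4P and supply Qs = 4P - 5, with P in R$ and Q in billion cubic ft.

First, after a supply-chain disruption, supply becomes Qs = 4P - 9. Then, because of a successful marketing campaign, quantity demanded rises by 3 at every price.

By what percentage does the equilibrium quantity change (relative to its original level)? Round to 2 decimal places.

-16.67

Original equilibrium: 11 - 4P = 4P - 5 gives 16 = 8P, so P = 2 and Q = 3.
The new curves are Qd = 14 - 4P (demand) and Qs = 4P - 9 (supply).
New equilibrium: 14 - 4P = 4P - 9 ⇒ 23 = 8P ⇒ P = 2.875, Q = 2.5.
%ΔQ = (2.5 − 3) / 3 × 100 = -16.67%.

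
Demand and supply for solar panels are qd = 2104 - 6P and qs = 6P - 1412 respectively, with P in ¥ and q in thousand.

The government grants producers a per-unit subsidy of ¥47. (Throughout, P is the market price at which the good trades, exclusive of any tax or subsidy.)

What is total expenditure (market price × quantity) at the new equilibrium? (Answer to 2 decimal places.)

131246.50

Original equilibrium: 2104 - 6P = 6P - 1412 gives 3516 = 12P, so P = 293 and q = 346.
Since sellers receive the price plus the subsidy, the effective supply curve becomes qs = 6P - 1130.
Clearing the new market: 2104 - 6P = 6P - 1130, so P = 269.5 and q = 487.
New expenditure = 269.5 × 487 = 131246.50.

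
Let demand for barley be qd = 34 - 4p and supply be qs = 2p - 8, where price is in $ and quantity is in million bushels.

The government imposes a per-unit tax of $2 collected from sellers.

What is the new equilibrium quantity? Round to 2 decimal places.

3.33

Before the shock: 34 - 4p = 2p - 8 ⇒ 42 = 6p ⇒ p = 7, q = 6.
Since sellers keep the price net of the tax, the effective supply curve becomes qs = 2p - 12.
Equate the new curves: 34 - 4p = 2p - 12, giving 46 = 6p, p = 23/3 ≈ 7.6667, q = 10/3 ≈ 3.3333.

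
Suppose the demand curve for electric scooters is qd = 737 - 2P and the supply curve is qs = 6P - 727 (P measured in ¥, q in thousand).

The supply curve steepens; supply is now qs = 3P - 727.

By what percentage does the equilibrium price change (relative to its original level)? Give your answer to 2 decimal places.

+60.00

Solve the original market: 737 - 2P = 6P - 727, hence P = 183 and q = 371.
The shock moves the curves to qd = 737 - 2P and qs = 3P - 727.
Equate the new curves: 737 - 2P = 3P - 727, giving 1464 = 5P, P = 292.8, q = 151.4.
%ΔP = (292.8 − 183) / 183 × 100 = +60.00%.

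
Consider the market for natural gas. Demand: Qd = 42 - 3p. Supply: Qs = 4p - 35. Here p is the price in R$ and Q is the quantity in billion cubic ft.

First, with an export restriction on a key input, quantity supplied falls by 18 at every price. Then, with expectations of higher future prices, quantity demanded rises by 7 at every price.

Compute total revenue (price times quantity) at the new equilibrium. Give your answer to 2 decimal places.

77.02

Solve the original market: 42 - 3p = 4p - 35, hence p = 11 and Q = 9.
The new curves are Qd = 49 - 3p (demand) and Qs = 4p - 53 (supply).
Equate the new curves: 49 - 3p = 4p - 53, giving 102 = 7p, p = 102/7 ≈ 14.5714, Q = 37/7 ≈ 5.2857.
New expenditure = 14.5714 × 5.2857 = 77.02.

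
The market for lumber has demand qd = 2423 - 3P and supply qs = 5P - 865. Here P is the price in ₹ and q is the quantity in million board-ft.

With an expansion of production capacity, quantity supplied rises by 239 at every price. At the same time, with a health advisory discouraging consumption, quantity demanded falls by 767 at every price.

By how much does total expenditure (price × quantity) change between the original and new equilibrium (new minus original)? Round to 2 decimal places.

-260818.69

Solve the original market: 2423 - 3P = 5P - 865, hence P = 411 and q = 1190.
The shock moves the curves to qd = 1656 - 3P and qs = 5P - 626.
Clearing the new market: 1656 - 3P = 5P - 626, so P = 285.25 and q = 800.25.
Expenditure moves from 411×1190 = 489090 to 285.25×800.25 = 228271.3125; change = -260818.69.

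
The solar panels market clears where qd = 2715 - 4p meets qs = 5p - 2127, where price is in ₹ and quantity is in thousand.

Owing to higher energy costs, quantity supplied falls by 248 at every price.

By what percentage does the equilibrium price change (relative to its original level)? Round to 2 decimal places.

Before the shock: 2715 - 4p = 5p - 2127 ⇒ 4842 = 9p ⇒ p = 538, q = 563.
After the shift, demand is qd = 2715 - 4p and supply is qs = 5p - 2375.
Clearing the new market: 2715 - 4p = 5p - 2375, so p = 5090/9 ≈ 565.5556 and q = 4075/9 ≈ 452.7778.
%Δp = (565.5556 − 538) / 538 × 100 = +5.12%.

+5.12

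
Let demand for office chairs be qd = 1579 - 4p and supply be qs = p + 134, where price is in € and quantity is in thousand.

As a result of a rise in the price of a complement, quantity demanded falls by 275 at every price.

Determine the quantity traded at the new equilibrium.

368

Initially, 1579 - 4p = p + 134, so 1445 = 5p and p = 289, q = 423.
The new curves are qd = 1304 - 4p (demand) and qs = p + 134 (supply).
Clearing the new market: 1304 - 4p = p + 134, so p = 234 and q = 368.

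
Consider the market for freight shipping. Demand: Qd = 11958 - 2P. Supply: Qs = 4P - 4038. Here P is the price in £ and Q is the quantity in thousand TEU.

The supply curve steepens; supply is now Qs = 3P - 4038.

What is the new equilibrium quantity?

5559.6

Original equilibrium: 11958 - 2P = 4P - 4038 gives 15996 = 6P, so P = 2666 and Q = 6626.
The new curves are Qd = 11958 - 2P (demand) and Qs = 3P - 4038 (supply).
New equilibrium: 11958 - 2P = 3P - 4038 ⇒ 15996 = 5P ⇒ P = 3199.2, Q = 5559.6.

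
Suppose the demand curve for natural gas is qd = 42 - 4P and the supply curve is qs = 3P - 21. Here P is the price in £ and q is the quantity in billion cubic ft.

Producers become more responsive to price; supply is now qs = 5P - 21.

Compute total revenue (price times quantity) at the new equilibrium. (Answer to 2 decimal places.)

Solve the original market: 42 - 4P = 3P - 21, hence P = 9 and q = 6.
The shock moves the curves to qd = 42 - 4P and qs = 5P - 21.
Clearing the new market: 42 - 4P = 5P - 21, so P = 7 and q = 14.
New expenditure = 7 × 14 = 98.00.

98.00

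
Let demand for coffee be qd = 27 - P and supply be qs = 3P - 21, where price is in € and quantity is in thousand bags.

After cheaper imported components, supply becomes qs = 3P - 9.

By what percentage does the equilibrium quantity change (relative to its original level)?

+20

Original equilibrium: 27 - P = 3P - 21 gives 48 = 4P, so P = 12 and q = 15.
With the change applied: demand qd = 27 - P, supply qs = 3P - 9.
Clearing the new market: 27 - P = 3P - 9, so P = 9 and q = 18.
%Δq = (18 − 15) / 15 × 100 = +20%.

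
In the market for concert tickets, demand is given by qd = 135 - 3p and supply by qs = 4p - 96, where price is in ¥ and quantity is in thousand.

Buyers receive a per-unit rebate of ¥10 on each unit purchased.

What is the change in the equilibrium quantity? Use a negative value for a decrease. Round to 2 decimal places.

+17.14

Solve the original market: 135 - 3p = 4p - 96, hence p = 33 and q = 36.
Since buyers' out-of-pocket price is the market price minus the rebate, the effective demand curve becomes qd = 165 - 3p.
New equilibrium: 165 - 3p = 4p - 96 ⇒ 261 = 7p ⇒ p = 261/7 ≈ 37.2857, q = 372/7 ≈ 53.1429.
Δq = 53.1429 − 36 = +17.14.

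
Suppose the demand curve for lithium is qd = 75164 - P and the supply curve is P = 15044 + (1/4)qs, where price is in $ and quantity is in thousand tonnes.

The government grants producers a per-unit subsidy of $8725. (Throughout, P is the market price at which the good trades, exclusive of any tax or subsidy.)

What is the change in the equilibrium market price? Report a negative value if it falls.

Solve the original market: 75164 - P = 4P - 60176, hence P = 27068 and q = 48096.
Since sellers receive the price plus the subsidy, the effective supply curve becomes qs = 4P - 25276.
Setting them equal: 75164 - P = 4P - 25276 → 100440 = 5P, so P = 20088 and q = 55076.
ΔP = 20088 − 27068 = -6980.

-6980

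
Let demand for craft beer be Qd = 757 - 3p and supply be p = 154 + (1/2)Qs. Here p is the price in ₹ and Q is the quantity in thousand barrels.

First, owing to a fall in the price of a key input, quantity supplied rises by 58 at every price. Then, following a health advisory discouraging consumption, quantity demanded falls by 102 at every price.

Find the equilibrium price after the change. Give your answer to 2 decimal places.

Original equilibrium: 757 - 3p = 2p - 308 gives 1065 = 5p, so p = 213 and Q = 118.
The shock moves the curves to Qd = 655 - 3p and Qs = 2p - 250.
Equate the new curves: 655 - 3p = 2p - 250, giving 905 = 5p, p = 181, Q = 112.

181.00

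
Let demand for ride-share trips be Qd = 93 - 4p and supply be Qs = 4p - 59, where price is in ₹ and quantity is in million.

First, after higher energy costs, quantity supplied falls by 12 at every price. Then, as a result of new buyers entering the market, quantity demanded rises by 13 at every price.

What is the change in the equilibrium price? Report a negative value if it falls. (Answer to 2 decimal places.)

Original equilibrium: 93 - 4p = 4p - 59 gives 152 = 8p, so p = 19 and Q = 17.
After the shift, demand is Qd = 106 - 4p and supply is Qs = 4p - 71.
New equilibrium: 106 - 4p = 4p - 71 ⇒ 177 = 8p ⇒ p = 22.125, Q = 17.5.
Δp = 22.125 − 19 = +3.13.

+3.13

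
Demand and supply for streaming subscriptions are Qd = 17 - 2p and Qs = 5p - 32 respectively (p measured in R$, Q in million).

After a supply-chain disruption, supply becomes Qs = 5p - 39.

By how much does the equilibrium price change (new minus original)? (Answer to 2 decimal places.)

+1.00

Solve the original market: 17 - 2p = 5p - 32, hence p = 7 and Q = 3.
The shock moves the curves to Qd = 17 - 2p and Qs = 5p - 39.
Clearing the new market: 17 - 2p = 5p - 39, so p = 8 and Q = 1.
Δp = 8 − 7 = +1.00.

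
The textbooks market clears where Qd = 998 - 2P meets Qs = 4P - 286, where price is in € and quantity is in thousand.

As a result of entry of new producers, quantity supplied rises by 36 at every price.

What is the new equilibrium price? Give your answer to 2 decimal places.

208.00

Solve the original market: 998 - 2P = 4P - 286, hence P = 214 and Q = 570.
The new curves are Qd = 998 - 2P (demand) and Qs = 4P - 250 (supply).
Setting them equal: 998 - 2P = 4P - 250 → 1248 = 6P, so P = 208 and Q = 582.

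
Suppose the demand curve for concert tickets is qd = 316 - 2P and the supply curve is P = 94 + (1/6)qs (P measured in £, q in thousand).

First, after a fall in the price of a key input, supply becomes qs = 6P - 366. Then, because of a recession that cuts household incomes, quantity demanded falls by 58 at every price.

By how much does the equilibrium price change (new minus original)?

Solve the original market: 316 - 2P = 6P - 564, hence P = 110 and q = 96.
The new curves are qd = 258 - 2P (demand) and qs = 6P - 366 (supply).
Clearing the new market: 258 - 2P = 6P - 366, so P = 78 and q = 102.
ΔP = 78 − 110 = -32.

-32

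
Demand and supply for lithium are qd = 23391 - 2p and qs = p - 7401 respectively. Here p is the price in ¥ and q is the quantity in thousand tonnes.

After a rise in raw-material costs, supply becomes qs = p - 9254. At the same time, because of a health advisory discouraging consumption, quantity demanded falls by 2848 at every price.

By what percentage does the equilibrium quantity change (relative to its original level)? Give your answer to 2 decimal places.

Initially, 23391 - 2p = p - 7401, so 30792 = 3p and p = 10264, q = 2863.
With the change applied: demand qd = 20543 - 2p, supply qs = p - 9254.
Equate the new curves: 20543 - 2p = p - 9254, giving 29797 = 3p, p = 29797/3 ≈ 9932.3333, q = 2035/3 ≈ 678.3333.
%Δq = (678.3333 − 2863) / 2863 × 100 = -76.31%.

-76.31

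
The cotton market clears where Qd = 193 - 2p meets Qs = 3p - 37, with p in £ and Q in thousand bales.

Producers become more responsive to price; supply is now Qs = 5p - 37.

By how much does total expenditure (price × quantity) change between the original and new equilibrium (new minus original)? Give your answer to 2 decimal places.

Original equilibrium: 193 - 2p = 3p - 37 gives 230 = 5p, so p = 46 and Q = 101.
With the change applied: demand Qd = 193 - 2p, supply Qs = 5p - 37.
New equilibrium: 193 - 2p = 5p - 37 ⇒ 230 = 7p ⇒ p = 230/7 ≈ 32.8571, Q = 891/7 ≈ 127.2857.
Expenditure moves from 46×101 = 4646 to 32.8571×127.2857 = 4182.2449; change = -463.76.

-463.76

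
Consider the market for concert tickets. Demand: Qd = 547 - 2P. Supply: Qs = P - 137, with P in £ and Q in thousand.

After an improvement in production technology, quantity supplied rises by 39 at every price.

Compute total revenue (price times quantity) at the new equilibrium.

25155

Initially, 547 - 2P = P - 137, so 684 = 3P and P = 228, Q = 91.
With the change applied: demand Qd = 547 - 2P, supply Qs = P - 98.
Equate the new curves: 547 - 2P = P - 98, giving 645 = 3P, P = 215, Q = 117.
New expenditure = 215 × 117 = 25155.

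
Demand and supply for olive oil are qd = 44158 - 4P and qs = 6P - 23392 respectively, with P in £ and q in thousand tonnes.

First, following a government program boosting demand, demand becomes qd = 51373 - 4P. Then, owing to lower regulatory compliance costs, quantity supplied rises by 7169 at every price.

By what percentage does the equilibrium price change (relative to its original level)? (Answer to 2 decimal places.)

Before the shock: 44158 - 4P = 6P - 23392 ⇒ 67550 = 10P ⇒ P = 6755, q = 17138.
The shock moves the curves to qd = 51373 - 4P and qs = 6P - 16223.
Setting them equal: 51373 - 4P = 6P - 16223 → 67596 = 10P, so P = 6759.6 and q = 24334.6.
%ΔP = (6759.6 − 6755) / 6755 × 100 = +0.07%.

+0.07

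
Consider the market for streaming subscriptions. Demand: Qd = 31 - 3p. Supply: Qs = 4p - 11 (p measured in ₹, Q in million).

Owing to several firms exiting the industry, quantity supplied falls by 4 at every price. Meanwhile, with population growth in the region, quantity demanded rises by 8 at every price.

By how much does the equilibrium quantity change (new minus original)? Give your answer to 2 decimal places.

Solve the original market: 31 - 3p = 4p - 11, hence p = 6 and Q = 13.
After the shift, demand is Qd = 39 - 3p and supply is Qs = 4p - 15.
Equate the new curves: 39 - 3p = 4p - 15, giving 54 = 7p, p = 54/7 ≈ 7.7143, Q = 111/7 ≈ 15.8571.
ΔQ = 15.8571 − 13 = +2.86.

+2.86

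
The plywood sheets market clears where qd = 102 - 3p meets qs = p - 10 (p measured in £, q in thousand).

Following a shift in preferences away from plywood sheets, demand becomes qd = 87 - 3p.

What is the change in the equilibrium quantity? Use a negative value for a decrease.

-3.75

Original equilibrium: 102 - 3p = p - 10 gives 112 = 4p, so p = 28 and q = 18.
After the shift, demand is qd = 87 - 3p and supply is qs = p - 10.
Equate the new curves: 87 - 3p = p - 10, giving 97 = 4p, p = 24.25, q = 14.25.
Δq = 14.25 − 18 = -3.75.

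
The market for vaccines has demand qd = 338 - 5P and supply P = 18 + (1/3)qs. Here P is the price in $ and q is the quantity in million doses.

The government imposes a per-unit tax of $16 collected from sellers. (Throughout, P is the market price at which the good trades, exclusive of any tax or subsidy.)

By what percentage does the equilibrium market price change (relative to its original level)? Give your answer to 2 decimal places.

+12.24

Solve the original market: 338 - 5P = 3P - 54, hence P = 49 and q = 93.
Since sellers keep the price net of the tax, the effective supply curve becomes qs = 3P - 102.
Setting them equal: 338 - 5P = 3P - 102 → 440 = 8P, so P = 55 and q = 63.
%ΔP = (55 − 49) / 49 × 100 = +12.24%.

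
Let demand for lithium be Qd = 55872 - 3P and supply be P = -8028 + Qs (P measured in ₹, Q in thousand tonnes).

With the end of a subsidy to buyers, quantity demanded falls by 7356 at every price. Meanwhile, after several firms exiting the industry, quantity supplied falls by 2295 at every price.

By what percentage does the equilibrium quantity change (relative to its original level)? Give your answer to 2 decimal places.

Initially, 55872 - 3P = P + 8028, so 47844 = 4P and P = 11961, Q = 19989.
The shock moves the curves to Qd = 48516 - 3P and Qs = P + 5733.
Clearing the new market: 48516 - 3P = P + 5733, so P = 10695.75 and Q = 16428.75.
%ΔQ = (16428.75 − 19989) / 19989 × 100 = -17.81%.

-17.81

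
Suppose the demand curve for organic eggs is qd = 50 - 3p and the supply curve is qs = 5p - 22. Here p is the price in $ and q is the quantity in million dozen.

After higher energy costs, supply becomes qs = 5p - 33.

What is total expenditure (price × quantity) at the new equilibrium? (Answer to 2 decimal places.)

Original equilibrium: 50 - 3p = 5p - 22 gives 72 = 8p, so p = 9 and q = 23.
The shock moves the curves to qd = 50 - 3p and qs = 5p - 33.
Equate the new curves: 50 - 3p = 5p - 33, giving 83 = 8p, p = 10.375, q = 18.875.
New expenditure = 10.375 × 18.875 = 195.83.

195.83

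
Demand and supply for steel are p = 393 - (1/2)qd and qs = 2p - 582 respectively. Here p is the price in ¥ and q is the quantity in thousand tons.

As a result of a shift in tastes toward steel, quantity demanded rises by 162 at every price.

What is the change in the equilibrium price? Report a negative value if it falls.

Initially, 786 - 2p = 2p - 582, so 1368 = 4p and p = 342, q = 102.
The new curves are qd = 948 - 2p (demand) and qs = 2p - 582 (supply).
New equilibrium: 948 - 2p = 2p - 582 ⇒ 1530 = 4p ⇒ p = 382.5, q = 183.
Δp = 382.5 − 342 = +40.5.

+40.5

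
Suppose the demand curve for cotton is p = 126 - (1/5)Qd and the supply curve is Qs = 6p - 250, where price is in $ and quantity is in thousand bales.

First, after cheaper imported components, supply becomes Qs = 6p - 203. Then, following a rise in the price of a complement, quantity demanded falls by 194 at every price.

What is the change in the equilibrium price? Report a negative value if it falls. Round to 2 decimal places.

-21.91

Original equilibrium: 630 - 5p = 6p - 250 gives 880 = 11p, so p = 80 and Q = 230.
The new curves are Qd = 436 - 5p (demand) and Qs = 6p - 203 (supply).
New equilibrium: 436 - 5p = 6p - 203 ⇒ 639 = 11p ⇒ p = 639/11 ≈ 58.0909, Q = 1601/11 ≈ 145.5455.
Δp = 58.0909 − 80 = -21.91.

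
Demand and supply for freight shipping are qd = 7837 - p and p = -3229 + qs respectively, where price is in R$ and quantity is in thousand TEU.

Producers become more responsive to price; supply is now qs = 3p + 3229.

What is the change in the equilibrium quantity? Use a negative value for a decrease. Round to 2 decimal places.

Before the shock: 7837 - p = p + 3229 ⇒ 4608 = 2p ⇒ p = 2304, q = 5533.
With the change applied: demand qd = 7837 - p, supply qs = 3p + 3229.
Equate the new curves: 7837 - p = 3p + 3229, giving 4608 = 4p, p = 1152, q = 6685.
Δq = 6685 − 5533 = +1152.00.

+1152.00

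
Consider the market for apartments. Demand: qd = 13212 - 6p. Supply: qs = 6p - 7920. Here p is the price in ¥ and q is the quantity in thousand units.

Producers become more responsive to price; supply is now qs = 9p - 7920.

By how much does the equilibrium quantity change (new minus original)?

Before the shock: 13212 - 6p = 6p - 7920 ⇒ 21132 = 12p ⇒ p = 1761, q = 2646.
With the change applied: demand qd = 13212 - 6p, supply qs = 9p - 7920.
Clearing the new market: 13212 - 6p = 9p - 7920, so p = 1408.8 and q = 4759.2.
Δq = 4759.2 − 2646 = +2113.2.

+2113.2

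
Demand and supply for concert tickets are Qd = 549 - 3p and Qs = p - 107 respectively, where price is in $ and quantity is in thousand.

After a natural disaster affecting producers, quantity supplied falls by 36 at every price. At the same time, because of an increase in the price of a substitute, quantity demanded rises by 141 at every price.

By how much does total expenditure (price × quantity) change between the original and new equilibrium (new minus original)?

+4240.3125

Before the shock: 549 - 3p = p - 107 ⇒ 656 = 4p ⇒ p = 164, Q = 57.
With the change applied: demand Qd = 690 - 3p, supply Qs = p - 143.
New equilibrium: 690 - 3p = p - 143 ⇒ 833 = 4p ⇒ p = 208.25, Q = 65.25.
Expenditure moves from 164×57 = 9348 to 208.25×65.25 = 13588.3125; change = +4240.3125.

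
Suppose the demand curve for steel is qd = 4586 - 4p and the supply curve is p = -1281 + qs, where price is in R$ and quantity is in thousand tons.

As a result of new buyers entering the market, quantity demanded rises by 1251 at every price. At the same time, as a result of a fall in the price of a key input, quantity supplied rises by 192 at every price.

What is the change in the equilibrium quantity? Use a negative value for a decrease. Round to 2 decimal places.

Solve the original market: 4586 - 4p = p + 1281, hence p = 661 and q = 1942.
With the change applied: demand qd = 5837 - 4p, supply qs = p + 1473.
New equilibrium: 5837 - 4p = p + 1473 ⇒ 4364 = 5p ⇒ p = 872.8, q = 2345.8.
Δq = 2345.8 − 1942 = +403.80.

+403.80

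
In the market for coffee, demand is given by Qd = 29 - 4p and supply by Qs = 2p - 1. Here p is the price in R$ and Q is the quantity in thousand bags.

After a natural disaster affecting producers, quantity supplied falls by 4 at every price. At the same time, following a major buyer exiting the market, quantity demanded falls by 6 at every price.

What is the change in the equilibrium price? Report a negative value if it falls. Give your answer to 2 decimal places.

-0.33

Original equilibrium: 29 - 4p = 2p - 1 gives 30 = 6p, so p = 5 and Q = 9.
With the change applied: demand Qd = 23 - 4p, supply Qs = 2p - 5.
Setting them equal: 23 - 4p = 2p - 5 → 28 = 6p, so p = 14/3 ≈ 4.6667 and Q = 13/3 ≈ 4.3333.
Δp = 4.6667 − 5 = -0.33.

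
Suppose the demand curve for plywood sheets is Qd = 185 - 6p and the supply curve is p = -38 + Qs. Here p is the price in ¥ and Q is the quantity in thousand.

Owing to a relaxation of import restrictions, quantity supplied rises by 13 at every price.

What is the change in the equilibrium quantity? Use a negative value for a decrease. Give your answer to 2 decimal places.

Initially, 185 - 6p = p + 38, so 147 = 7p and p = 21, Q = 59.
The new curves are Qd = 185 - 6p (demand) and Qs = p + 51 (supply).
New equilibrium: 185 - 6p = p + 51 ⇒ 134 = 7p ⇒ p = 134/7 ≈ 19.1429, Q = 491/7 ≈ 70.1429.
ΔQ = 70.1429 − 59 = +11.14.

+11.14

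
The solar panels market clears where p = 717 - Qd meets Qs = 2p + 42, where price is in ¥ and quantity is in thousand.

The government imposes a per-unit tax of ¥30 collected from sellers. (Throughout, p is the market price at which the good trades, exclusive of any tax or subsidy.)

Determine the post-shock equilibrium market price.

Original equilibrium: 717 - p = 2p + 42 gives 675 = 3p, so p = 225 and Q = 492.
Since sellers keep the price net of the tax, the effective supply curve becomes Qs = 2p - 18.
Equate the new curves: 717 - p = 2p - 18, giving 735 = 3p, p = 245, Q = 472.

245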